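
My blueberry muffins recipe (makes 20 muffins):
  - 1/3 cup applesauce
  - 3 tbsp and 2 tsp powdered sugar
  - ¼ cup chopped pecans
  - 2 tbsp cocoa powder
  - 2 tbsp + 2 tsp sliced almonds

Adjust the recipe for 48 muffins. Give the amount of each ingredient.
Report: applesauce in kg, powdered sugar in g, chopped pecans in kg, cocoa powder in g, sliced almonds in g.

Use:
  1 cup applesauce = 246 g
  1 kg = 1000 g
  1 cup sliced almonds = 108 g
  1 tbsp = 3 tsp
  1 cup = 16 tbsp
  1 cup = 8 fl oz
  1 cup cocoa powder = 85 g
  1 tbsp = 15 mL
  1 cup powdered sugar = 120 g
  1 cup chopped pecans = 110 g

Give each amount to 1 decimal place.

Scaling factor: 48/20 = 12/5 = 2.4.
applesauce: 1/3 cup × 12/5 × 246 g/cup ÷ 1000 g/kg ≈ 0.2 kg
powdered sugar: (3 tbsp + 2 tsp = 11/3 tbsp) × 12/5 ÷ 16 tbsp/cup × 120 g/cup = 66.0 g
chopped pecans: 0.25 cup × 12/5 × 110 g/cup ÷ 1000 g/kg ≈ 0.1 kg
cocoa powder: 2 tbsp × 12/5 ÷ 16 tbsp/cup × 85 g/cup = 25.5 g
sliced almonds: (2 tbsp + 2 tsp = 8/3 tbsp) × 12/5 ÷ 16 tbsp/cup × 108 g/cup = 43.2 g

applesauce: 0.2 kg; powdered sugar: 66.0 g; chopped pecans: 0.1 kg; cocoa powder: 25.5 g; sliced almonds: 43.2 g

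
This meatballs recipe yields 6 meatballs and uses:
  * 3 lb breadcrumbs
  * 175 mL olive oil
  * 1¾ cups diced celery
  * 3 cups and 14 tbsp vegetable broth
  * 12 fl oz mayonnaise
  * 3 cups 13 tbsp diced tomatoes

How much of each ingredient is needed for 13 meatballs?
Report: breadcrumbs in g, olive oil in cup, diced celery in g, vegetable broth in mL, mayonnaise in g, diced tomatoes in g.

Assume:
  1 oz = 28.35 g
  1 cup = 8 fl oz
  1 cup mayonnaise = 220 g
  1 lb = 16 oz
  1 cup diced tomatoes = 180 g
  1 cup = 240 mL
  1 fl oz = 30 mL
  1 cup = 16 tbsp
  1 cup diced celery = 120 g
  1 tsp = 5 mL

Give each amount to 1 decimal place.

breadcrumbs: 2948.4 g; olive oil: 1.6 cup; diced celery: 455.0 g; vegetable broth: 2015.0 mL; mayonnaise: 715.0 g; diced tomatoes: 1486.9 g

Scaling factor: 13/6.
breadcrumbs: 3 lb × 13/6 × 16 oz/lb × 28.35 g/oz = 2948.4 g
olive oil: 175 mL × 13/6 ÷ 240 mL/cup ≈ 1.6 cup
diced celery: 1.75 cup × 13/6 × 120 g/cup = 455.0 g
vegetable broth: (3 cup + 14 tbsp = 3.875 cup) × 13/6 × 240 mL/cup = 2015.0 mL
mayonnaise: 12 fl oz × 13/6 ÷ 8 fl oz/cup × 220 g/cup = 715.0 g
diced tomatoes: (3 cup + 13 tbsp = 3.8125 cup) × 13/6 × 180 g/cup ≈ 1486.9 g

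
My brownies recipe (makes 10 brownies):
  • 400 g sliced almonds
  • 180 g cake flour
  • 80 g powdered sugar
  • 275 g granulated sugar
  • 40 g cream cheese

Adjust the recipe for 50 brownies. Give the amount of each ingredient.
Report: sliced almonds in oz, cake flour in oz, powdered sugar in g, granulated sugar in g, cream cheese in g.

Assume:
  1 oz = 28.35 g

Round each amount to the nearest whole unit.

sliced almonds: 71 oz; cake flour: 32 oz; powdered sugar: 400 g; granulated sugar: 1375 g; cream cheese: 200 g

Scaling factor: 50/10 = 5.
sliced almonds: 400 g × 5 ÷ 28.35 g/oz ≈ 71 oz
cake flour: 180 g × 5 ÷ 28.35 g/oz ≈ 32 oz
powdered sugar: 80 g × 5 = 400 g
granulated sugar: 275 g × 5 = 1375 g
cream cheese: 40 g × 5 = 200 g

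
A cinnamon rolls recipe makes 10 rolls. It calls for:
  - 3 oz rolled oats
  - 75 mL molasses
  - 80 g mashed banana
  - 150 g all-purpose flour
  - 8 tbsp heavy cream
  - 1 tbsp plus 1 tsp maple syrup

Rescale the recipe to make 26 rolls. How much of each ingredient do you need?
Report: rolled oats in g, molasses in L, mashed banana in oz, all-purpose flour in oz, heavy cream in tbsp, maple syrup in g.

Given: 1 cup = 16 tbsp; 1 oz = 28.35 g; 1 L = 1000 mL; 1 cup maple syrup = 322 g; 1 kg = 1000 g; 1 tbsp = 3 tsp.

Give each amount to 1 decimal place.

rolled oats: 221.1 g; molasses: 0.2 L; mashed banana: 7.3 oz; all-purpose flour: 13.8 oz; heavy cream: 20.8 tbsp; maple syrup: 69.8 g

Scaling factor: 26/10 = 13/5 = 2.6.
rolled oats: 3 oz × 13/5 × 28.35 g/oz ≈ 221.1 g
molasses: 75 mL × 13/5 ÷ 1000 mL/L ≈ 0.2 L
mashed banana: 80 g × 13/5 ÷ 28.35 g/oz ≈ 7.3 oz
all-purpose flour: 150 g × 13/5 ÷ 28.35 g/oz ≈ 13.8 oz
heavy cream: 8 tbsp × 13/5 = 20.8 tbsp
maple syrup: (1 tbsp + 1 tsp = 4/3 tbsp) × 13/5 ÷ 16 tbsp/cup × 322 g/cup ≈ 69.8 g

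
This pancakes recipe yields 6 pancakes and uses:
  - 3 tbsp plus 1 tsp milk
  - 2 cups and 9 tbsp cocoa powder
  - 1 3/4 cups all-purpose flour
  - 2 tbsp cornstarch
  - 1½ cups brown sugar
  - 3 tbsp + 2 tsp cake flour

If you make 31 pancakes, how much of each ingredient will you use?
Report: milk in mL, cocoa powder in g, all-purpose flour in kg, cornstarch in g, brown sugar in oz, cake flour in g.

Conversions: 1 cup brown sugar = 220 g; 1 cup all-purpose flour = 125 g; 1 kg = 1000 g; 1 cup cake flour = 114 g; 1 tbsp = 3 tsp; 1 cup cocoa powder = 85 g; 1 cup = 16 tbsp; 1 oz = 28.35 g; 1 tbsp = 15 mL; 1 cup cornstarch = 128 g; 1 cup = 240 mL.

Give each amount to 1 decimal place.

Scaling factor: 31/6.
milk: (3 tbsp + 1 tsp = 10/3 tbsp) × 31/6 × 15 mL/tbsp ≈ 258.3 mL
cocoa powder: (2 cup + 9 tbsp = 2.5625 cup) × 31/6 × 85 g/cup ≈ 1125.4 g
all-purpose flour: 1.75 cup × 31/6 × 125 g/cup ÷ 1000 g/kg ≈ 1.1 kg
cornstarch: 2 tbsp × 31/6 ÷ 16 tbsp/cup × 128 g/cup ≈ 82.7 g
brown sugar: 1.5 cup × 31/6 × 220 g/cup ÷ 28.35 g/oz ≈ 60.1 oz
cake flour: (3 tbsp + 2 tsp = 11/3 tbsp) × 31/6 ÷ 16 tbsp/cup × 114 g/cup ≈ 135.0 g

milk: 258.3 mL; cocoa powder: 1125.4 g; all-purpose flour: 1.1 kg; cornstarch: 82.7 g; brown sugar: 60.1 oz; cake flour: 135.0 g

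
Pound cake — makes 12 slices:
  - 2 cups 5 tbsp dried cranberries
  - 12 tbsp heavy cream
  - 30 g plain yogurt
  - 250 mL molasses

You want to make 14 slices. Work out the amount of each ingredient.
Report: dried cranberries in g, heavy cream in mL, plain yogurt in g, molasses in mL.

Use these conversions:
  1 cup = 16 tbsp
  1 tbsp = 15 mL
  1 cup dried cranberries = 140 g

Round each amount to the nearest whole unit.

Scaling factor: 14/12 = 7/6.
dried cranberries: (2 cup + 5 tbsp = 2.3125 cup) × 7/6 × 140 g/cup ≈ 378 g
heavy cream: 12 tbsp × 7/6 × 15 mL/tbsp = 210 mL
plain yogurt: 30 g × 7/6 = 35 g
molasses: 250 mL × 7/6 ≈ 292 mL

dried cranberries: 378 g; heavy cream: 210 mL; plain yogurt: 35 g; molasses: 292 mL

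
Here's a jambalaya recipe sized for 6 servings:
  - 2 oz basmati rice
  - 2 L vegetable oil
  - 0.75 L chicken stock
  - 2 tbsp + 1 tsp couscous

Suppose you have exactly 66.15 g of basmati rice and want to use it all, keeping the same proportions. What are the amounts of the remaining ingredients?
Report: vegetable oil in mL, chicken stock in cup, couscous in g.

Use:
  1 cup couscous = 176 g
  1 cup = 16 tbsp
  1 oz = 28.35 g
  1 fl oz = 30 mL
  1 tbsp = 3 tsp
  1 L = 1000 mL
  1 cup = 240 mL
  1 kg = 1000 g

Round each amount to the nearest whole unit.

The original recipe has 56.7 g of basmati rice, so the scaling factor is 66.15 ÷ 56.7 = 7/6.
vegetable oil: 2 L × 7/6 × 1000 mL/L ≈ 2333 mL
chicken stock: 0.75 L × 7/6 × 1000 mL/L ÷ 240 mL/cup ≈ 4 cup
couscous: (2 tbsp + 1 tsp = 7/3 tbsp) × 7/6 ÷ 16 tbsp/cup × 176 g/cup ≈ 30 g

vegetable oil: 2333 mL; chicken stock: 4 cup; couscous: 30 g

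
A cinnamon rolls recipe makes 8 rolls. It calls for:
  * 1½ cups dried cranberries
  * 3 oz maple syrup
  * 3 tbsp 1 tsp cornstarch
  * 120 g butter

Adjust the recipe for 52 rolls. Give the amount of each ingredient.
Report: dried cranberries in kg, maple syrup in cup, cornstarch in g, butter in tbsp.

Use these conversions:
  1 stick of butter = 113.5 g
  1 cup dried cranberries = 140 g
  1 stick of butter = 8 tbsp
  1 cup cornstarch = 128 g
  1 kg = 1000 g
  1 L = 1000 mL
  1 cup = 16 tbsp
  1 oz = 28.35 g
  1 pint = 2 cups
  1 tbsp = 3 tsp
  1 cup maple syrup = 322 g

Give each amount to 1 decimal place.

Scaling factor: 52/8 = 13/2 = 6.5.
dried cranberries: 1.5 cup × 13/2 × 140 g/cup ÷ 1000 g/kg ≈ 1.4 kg
maple syrup: 3 oz × 13/2 × 28.35 g/oz ÷ 322 g/cup ≈ 1.7 cup
cornstarch: (3 tbsp + 1 tsp = 10/3 tbsp) × 13/2 ÷ 16 tbsp/cup × 128 g/cup ≈ 173.3 g
butter: 120 g × 13/2 ÷ 113.5 g/stick × 8 tbsp/stick ≈ 55.0 tbsp

dried cranberries: 1.4 kg; maple syrup: 1.7 cup; cornstarch: 173.3 g; butter: 55.0 tbsp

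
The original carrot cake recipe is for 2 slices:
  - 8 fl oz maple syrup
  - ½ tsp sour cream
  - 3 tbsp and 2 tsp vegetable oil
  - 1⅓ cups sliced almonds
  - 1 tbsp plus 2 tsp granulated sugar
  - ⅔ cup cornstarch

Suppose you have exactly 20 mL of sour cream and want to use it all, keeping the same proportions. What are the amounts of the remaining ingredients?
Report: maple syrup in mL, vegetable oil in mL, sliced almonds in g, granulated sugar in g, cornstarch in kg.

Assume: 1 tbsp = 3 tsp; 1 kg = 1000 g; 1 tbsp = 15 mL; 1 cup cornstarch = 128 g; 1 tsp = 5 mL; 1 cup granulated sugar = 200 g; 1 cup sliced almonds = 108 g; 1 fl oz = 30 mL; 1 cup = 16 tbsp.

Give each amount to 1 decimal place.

The original recipe has 2.5 mL of sour cream, so the scaling factor is 20 ÷ 2.5 = 8.
maple syrup: 8 fl oz × 8 × 30 mL/fl oz = 1920.0 mL
vegetable oil: (3 tbsp + 2 tsp = 11/3 tbsp) × 8 × 15 mL/tbsp = 440.0 mL
sliced almonds: 4/3 cup × 8 × 108 g/cup = 1152.0 g
granulated sugar: (1 tbsp + 2 tsp = 5/3 tbsp) × 8 ÷ 16 tbsp/cup × 200 g/cup ≈ 166.7 g
cornstarch: 2/3 cup × 8 × 128 g/cup ÷ 1000 g/kg ≈ 0.7 kg

maple syrup: 1920.0 mL; vegetable oil: 440.0 mL; sliced almonds: 1152.0 g; granulated sugar: 166.7 g; cornstarch: 0.7 kg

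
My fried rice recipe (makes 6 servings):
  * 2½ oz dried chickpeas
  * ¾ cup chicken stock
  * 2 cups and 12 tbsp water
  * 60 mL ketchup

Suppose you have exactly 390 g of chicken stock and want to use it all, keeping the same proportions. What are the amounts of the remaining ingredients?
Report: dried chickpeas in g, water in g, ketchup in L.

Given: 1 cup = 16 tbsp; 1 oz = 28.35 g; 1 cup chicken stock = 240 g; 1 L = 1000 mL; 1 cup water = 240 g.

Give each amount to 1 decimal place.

dried chickpeas: 153.6 g; water: 1430.0 g; ketchup: 0.1 L

The original recipe has 180 g of chicken stock, so the scaling factor is 390 ÷ 180 = 13/6.
dried chickpeas: 2.5 oz × 13/6 × 28.35 g/oz ≈ 153.6 g
water: (2 cup + 12 tbsp = 2.75 cup) × 13/6 × 240 g/cup = 1430.0 g
ketchup: 60 mL × 13/6 ÷ 1000 mL/L ≈ 0.1 L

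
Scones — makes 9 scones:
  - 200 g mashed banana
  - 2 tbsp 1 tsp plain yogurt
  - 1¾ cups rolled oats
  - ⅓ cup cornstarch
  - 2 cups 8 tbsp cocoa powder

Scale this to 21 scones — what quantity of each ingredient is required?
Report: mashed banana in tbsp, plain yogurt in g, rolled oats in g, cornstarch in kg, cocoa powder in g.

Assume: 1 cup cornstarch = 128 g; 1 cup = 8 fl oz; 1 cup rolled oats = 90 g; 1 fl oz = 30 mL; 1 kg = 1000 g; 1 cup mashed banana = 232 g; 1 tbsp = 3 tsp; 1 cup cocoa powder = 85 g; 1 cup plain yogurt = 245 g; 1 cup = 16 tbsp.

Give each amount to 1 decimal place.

mashed banana: 32.2 tbsp; plain yogurt: 83.4 g; rolled oats: 367.5 g; cornstarch: 0.1 kg; cocoa powder: 495.8 g

Scaling factor: 21/9 = 7/3.
mashed banana: 200 g × 7/3 ÷ 232 g/cup × 16 tbsp/cup ≈ 32.2 tbsp
plain yogurt: (2 tbsp + 1 tsp = 7/3 tbsp) × 7/3 ÷ 16 tbsp/cup × 245 g/cup ≈ 83.4 g
rolled oats: 1.75 cup × 7/3 × 90 g/cup = 367.5 g
cornstarch: 1/3 cup × 7/3 × 128 g/cup ÷ 1000 g/kg ≈ 0.1 kg
cocoa powder: (2 cup + 8 tbsp = 2.5 cup) × 7/3 × 85 g/cup ≈ 495.8 g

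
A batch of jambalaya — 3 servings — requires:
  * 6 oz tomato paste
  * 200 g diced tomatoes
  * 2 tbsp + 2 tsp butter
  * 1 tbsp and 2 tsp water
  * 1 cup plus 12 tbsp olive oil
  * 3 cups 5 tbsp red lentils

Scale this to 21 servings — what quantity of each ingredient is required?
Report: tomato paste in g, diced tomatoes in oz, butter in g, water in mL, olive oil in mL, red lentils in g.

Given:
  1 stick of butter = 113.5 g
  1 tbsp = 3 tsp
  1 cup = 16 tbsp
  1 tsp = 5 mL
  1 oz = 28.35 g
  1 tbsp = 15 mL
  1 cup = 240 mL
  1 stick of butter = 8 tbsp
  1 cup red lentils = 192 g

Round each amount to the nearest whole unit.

Scaling factor: 21/3 = 7.
tomato paste: 6 oz × 7 × 28.35 g/oz ≈ 1191 g
diced tomatoes: 200 g × 7 ÷ 28.35 g/oz ≈ 49 oz
butter: (2 tbsp + 2 tsp = 8/3 tbsp) × 7 ÷ 8 tbsp/stick × 113.5 g/stick ≈ 265 g
water: (1 tbsp + 2 tsp = 5/3 tbsp) × 7 × 15 mL/tbsp = 175 mL
olive oil: (1 cup + 12 tbsp = 1.75 cup) × 7 × 240 mL/cup = 2940 mL
red lentils: (3 cup + 5 tbsp = 3.3125 cup) × 7 × 192 g/cup = 4452 g

tomato paste: 1191 g; diced tomatoes: 49 oz; butter: 265 g; water: 175 mL; olive oil: 2940 mL; red lentils: 4452 g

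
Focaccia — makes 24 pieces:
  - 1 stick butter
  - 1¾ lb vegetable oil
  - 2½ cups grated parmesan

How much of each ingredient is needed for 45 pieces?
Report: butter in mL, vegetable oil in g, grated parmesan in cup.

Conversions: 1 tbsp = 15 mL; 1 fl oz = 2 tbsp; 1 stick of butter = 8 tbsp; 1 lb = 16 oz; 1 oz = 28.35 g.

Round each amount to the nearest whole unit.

butter: 225 mL; vegetable oil: 1488 g; grated parmesan: 5 cup

Scaling factor: 45/24 = 15/8 = 1.875.
butter: 1 stick × 15/8 × 8 tbsp/stick × 15 mL/tbsp = 225 mL
vegetable oil: 1.75 lb × 15/8 × 16 oz/lb × 28.35 g/oz ≈ 1488 g
grated parmesan: 2.5 cup × 15/8 ≈ 5 cup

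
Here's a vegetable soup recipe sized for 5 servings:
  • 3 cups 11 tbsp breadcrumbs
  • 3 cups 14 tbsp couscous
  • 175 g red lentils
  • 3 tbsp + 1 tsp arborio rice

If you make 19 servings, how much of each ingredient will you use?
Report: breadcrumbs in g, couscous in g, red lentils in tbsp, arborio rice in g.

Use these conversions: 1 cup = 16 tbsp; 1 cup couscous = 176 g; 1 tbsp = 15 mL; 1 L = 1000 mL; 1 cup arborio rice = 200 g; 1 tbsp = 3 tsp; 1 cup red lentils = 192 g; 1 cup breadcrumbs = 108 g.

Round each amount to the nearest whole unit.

breadcrumbs: 1513 g; couscous: 2592 g; red lentils: 55 tbsp; arborio rice: 158 g

Scaling factor: 19/5 = 3.8.
breadcrumbs: (3 cup + 11 tbsp = 3.6875 cup) × 19/5 × 108 g/cup ≈ 1513 g
couscous: (3 cup + 14 tbsp = 3.875 cup) × 19/5 × 176 g/cup ≈ 2592 g
red lentils: 175 g × 19/5 ÷ 192 g/cup × 16 tbsp/cup ≈ 55 tbsp
arborio rice: (3 tbsp + 1 tsp = 10/3 tbsp) × 19/5 ÷ 16 tbsp/cup × 200 g/cup ≈ 158 g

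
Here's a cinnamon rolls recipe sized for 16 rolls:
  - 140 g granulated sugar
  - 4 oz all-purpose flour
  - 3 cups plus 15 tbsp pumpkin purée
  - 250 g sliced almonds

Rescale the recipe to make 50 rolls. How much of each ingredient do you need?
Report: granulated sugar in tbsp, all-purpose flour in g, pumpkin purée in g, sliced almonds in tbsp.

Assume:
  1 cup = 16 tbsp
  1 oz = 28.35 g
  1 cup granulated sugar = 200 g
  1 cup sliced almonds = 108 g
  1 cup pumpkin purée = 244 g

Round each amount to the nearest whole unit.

granulated sugar: 35 tbsp; all-purpose flour: 354 g; pumpkin purée: 3002 g; sliced almonds: 116 tbsp

Scaling factor: 50/16 = 25/8 = 3.125.
granulated sugar: 140 g × 25/8 ÷ 200 g/cup × 16 tbsp/cup = 35 tbsp
all-purpose flour: 4 oz × 25/8 × 28.35 g/oz ≈ 354 g
pumpkin purée: (3 cup + 15 tbsp = 3.9375 cup) × 25/8 × 244 g/cup ≈ 3002 g
sliced almonds: 250 g × 25/8 ÷ 108 g/cup × 16 tbsp/cup ≈ 116 tbsp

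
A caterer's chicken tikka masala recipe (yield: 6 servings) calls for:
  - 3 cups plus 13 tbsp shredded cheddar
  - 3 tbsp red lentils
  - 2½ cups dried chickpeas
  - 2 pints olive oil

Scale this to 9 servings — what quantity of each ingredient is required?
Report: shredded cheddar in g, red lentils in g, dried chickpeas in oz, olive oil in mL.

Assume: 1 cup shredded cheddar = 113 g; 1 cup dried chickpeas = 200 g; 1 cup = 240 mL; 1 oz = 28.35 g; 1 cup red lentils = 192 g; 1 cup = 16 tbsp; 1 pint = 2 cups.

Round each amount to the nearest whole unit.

Scaling factor: 9/6 = 3/2 = 1.5.
shredded cheddar: (3 cup + 13 tbsp = 3.8125 cup) × 3/2 × 113 g/cup ≈ 646 g
red lentils: 3 tbsp × 3/2 ÷ 16 tbsp/cup × 192 g/cup = 54 g
dried chickpeas: 2.5 cup × 3/2 × 200 g/cup ÷ 28.35 g/oz ≈ 26 oz
olive oil: 2 pint × 3/2 × 2 cup/pint × 240 mL/cup = 1440 mL

shredded cheddar: 646 g; red lentils: 54 g; dried chickpeas: 26 oz; olive oil: 1440 mL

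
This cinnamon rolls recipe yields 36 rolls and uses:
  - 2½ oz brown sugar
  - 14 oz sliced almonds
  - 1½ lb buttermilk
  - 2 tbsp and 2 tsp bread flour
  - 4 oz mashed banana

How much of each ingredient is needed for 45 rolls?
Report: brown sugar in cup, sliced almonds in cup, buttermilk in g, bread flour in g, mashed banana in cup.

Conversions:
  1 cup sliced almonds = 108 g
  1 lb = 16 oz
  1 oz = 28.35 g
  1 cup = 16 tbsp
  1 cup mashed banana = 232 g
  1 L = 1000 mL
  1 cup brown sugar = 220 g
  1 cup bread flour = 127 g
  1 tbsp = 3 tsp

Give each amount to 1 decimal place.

brown sugar: 0.4 cup; sliced almonds: 4.6 cup; buttermilk: 850.5 g; bread flour: 26.5 g; mashed banana: 0.6 cup

Scaling factor: 45/36 = 5/4 = 1.25.
brown sugar: 2.5 oz × 5/4 × 28.35 g/oz ÷ 220 g/cup ≈ 0.4 cup
sliced almonds: 14 oz × 5/4 × 28.35 g/oz ÷ 108 g/cup ≈ 4.6 cup
buttermilk: 1.5 lb × 5/4 × 16 oz/lb × 28.35 g/oz = 850.5 g
bread flour: (2 tbsp + 2 tsp = 8/3 tbsp) × 5/4 ÷ 16 tbsp/cup × 127 g/cup ≈ 26.5 g
mashed banana: 4 oz × 5/4 × 28.35 g/oz ÷ 232 g/cup ≈ 0.6 cup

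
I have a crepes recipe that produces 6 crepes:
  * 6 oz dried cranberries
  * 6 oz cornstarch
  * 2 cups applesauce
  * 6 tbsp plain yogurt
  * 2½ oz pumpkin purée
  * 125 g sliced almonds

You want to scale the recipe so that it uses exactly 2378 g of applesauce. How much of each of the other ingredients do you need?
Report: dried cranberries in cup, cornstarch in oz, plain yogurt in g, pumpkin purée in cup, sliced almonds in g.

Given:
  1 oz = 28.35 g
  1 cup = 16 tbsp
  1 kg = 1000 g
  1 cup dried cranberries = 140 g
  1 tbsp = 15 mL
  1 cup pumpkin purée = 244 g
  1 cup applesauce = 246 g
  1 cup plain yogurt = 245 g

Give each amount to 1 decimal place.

The original recipe has 492 g of applesauce, so the scaling factor is 2378 ÷ 492 = 29/6.
dried cranberries: 6 oz × 29/6 × 28.35 g/oz ÷ 140 g/cup ≈ 5.9 cup
cornstarch: 6 oz × 29/6 = 29.0 oz
plain yogurt: 6 tbsp × 29/6 ÷ 16 tbsp/cup × 245 g/cup ≈ 444.1 g
pumpkin purée: 2.5 oz × 29/6 × 28.35 g/oz ÷ 244 g/cup ≈ 1.4 cup
sliced almonds: 125 g × 29/6 ≈ 604.2 g

dried cranberries: 5.9 cup; cornstarch: 29.0 oz; plain yogurt: 444.1 g; pumpkin purée: 1.4 cup; sliced almonds: 604.2 g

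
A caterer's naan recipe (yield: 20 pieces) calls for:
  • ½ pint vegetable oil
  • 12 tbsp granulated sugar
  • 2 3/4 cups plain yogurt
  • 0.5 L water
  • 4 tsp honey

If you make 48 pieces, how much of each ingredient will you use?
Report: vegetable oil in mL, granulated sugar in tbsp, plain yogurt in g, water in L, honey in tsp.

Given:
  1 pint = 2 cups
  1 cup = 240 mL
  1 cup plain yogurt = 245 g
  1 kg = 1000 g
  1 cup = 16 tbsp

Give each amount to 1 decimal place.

Scaling factor: 48/20 = 12/5 = 2.4.
vegetable oil: 0.5 pint × 12/5 × 2 cup/pint × 240 mL/cup = 576.0 mL
granulated sugar: 12 tbsp × 12/5 = 28.8 tbsp
plain yogurt: 2.75 cup × 12/5 × 245 g/cup = 1617.0 g
water: 0.5 L × 12/5 = 1.2 L
honey: 4 tsp × 12/5 = 9.6 tsp

vegetable oil: 576.0 mL; granulated sugar: 28.8 tbsp; plain yogurt: 1617.0 g; water: 1.2 L; honey: 9.6 tsp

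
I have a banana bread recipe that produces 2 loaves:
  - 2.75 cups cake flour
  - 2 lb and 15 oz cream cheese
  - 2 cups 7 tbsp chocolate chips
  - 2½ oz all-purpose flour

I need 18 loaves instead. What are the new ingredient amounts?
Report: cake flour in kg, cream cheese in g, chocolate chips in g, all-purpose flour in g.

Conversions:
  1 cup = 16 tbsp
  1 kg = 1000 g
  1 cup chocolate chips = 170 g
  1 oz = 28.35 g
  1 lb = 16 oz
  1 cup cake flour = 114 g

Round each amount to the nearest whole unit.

Scaling factor: 18/2 = 9.
cake flour: 2.75 cup × 9 × 114 g/cup ÷ 1000 g/kg ≈ 3 kg
cream cheese: (2 lb + 15 oz = 2.9375 lb) × 9 × 16 oz/lb × 28.35 g/oz ≈ 11992 g
chocolate chips: (2 cup + 7 tbsp = 2.4375 cup) × 9 × 170 g/cup ≈ 3729 g
all-purpose flour: 2.5 oz × 9 × 28.35 g/oz ≈ 638 g

cake flour: 3 kg; cream cheese: 11992 g; chocolate chips: 3729 g; all-purpose flour: 638 g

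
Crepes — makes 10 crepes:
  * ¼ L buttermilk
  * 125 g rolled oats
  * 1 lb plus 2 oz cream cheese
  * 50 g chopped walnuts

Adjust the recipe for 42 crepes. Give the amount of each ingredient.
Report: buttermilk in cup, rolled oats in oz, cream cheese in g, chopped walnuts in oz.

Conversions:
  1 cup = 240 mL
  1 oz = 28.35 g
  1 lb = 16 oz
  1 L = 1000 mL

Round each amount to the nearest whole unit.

buttermilk: 4 cup; rolled oats: 19 oz; cream cheese: 2143 g; chopped walnuts: 7 oz

Scaling factor: 42/10 = 21/5 = 4.2.
buttermilk: 0.25 L × 21/5 × 1000 mL/L ÷ 240 mL/cup ≈ 4 cup
rolled oats: 125 g × 21/5 ÷ 28.35 g/oz ≈ 19 oz
cream cheese: (1 lb + 2 oz = 1.125 lb) × 21/5 × 16 oz/lb × 28.35 g/oz ≈ 2143 g
chopped walnuts: 50 g × 21/5 ÷ 28.35 g/oz ≈ 7 oz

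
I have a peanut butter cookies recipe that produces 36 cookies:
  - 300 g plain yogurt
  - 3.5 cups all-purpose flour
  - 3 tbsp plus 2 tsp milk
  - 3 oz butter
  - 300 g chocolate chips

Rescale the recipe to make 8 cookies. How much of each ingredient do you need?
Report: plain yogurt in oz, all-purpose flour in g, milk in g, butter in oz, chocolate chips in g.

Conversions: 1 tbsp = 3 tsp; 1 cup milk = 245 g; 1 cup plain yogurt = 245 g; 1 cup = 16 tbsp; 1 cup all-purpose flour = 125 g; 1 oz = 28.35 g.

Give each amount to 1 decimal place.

plain yogurt: 2.4 oz; all-purpose flour: 97.2 g; milk: 12.5 g; butter: 0.7 oz; chocolate chips: 66.7 g

Scaling factor: 8/36 = 2/9.
plain yogurt: 300 g × 2/9 ÷ 28.35 g/oz ≈ 2.4 oz
all-purpose flour: 3.5 cup × 2/9 × 125 g/cup ≈ 97.2 g
milk: (3 tbsp + 2 tsp = 11/3 tbsp) × 2/9 ÷ 16 tbsp/cup × 245 g/cup ≈ 12.5 g
butter: 3 oz × 2/9 ≈ 0.7 oz
chocolate chips: 300 g × 2/9 ≈ 66.7 g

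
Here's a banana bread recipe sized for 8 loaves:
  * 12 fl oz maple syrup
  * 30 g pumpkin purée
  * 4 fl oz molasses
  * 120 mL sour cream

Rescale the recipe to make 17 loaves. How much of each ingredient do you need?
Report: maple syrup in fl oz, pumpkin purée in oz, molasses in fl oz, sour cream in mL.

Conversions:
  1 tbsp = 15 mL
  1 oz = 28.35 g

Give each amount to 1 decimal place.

Scaling factor: 17/8 = 2.125.
maple syrup: 12 fl oz × 17/8 = 25.5 fl oz
pumpkin purée: 30 g × 17/8 ÷ 28.35 g/oz ≈ 2.2 oz
molasses: 4 fl oz × 17/8 = 8.5 fl oz
sour cream: 120 mL × 17/8 = 255.0 mL

maple syrup: 25.5 fl oz; pumpkin purée: 2.2 oz; molasses: 8.5 fl oz; sour cream: 255.0 mL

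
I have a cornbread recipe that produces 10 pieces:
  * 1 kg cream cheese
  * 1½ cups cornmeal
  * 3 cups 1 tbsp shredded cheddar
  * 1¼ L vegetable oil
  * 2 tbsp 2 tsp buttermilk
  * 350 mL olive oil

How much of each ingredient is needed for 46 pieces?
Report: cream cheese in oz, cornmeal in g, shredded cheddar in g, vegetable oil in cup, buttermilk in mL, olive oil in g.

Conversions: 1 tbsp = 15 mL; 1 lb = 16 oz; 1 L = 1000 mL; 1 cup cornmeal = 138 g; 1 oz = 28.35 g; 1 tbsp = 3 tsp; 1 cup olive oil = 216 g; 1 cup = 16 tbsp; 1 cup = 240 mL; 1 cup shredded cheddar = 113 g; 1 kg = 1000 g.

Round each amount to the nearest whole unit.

Scaling factor: 46/10 = 23/5 = 4.6.
cream cheese: 1 kg × 23/5 × 1000 g/kg ÷ 28.35 g/oz ≈ 162 oz
cornmeal: 1.5 cup × 23/5 × 138 g/cup ≈ 952 g
shredded cheddar: (3 cup + 1 tbsp = 3.0625 cup) × 23/5 × 113 g/cup ≈ 1592 g
vegetable oil: 1.25 L × 23/5 × 1000 mL/L ÷ 240 mL/cup ≈ 24 cup
buttermilk: (2 tbsp + 2 tsp = 8/3 tbsp) × 23/5 × 15 mL/tbsp = 184 mL
olive oil: 350 mL × 23/5 ÷ 240 mL/cup × 216 g/cup = 1449 g

cream cheese: 162 oz; cornmeal: 952 g; shredded cheddar: 1592 g; vegetable oil: 24 cup; buttermilk: 184 mL; olive oil: 1449 g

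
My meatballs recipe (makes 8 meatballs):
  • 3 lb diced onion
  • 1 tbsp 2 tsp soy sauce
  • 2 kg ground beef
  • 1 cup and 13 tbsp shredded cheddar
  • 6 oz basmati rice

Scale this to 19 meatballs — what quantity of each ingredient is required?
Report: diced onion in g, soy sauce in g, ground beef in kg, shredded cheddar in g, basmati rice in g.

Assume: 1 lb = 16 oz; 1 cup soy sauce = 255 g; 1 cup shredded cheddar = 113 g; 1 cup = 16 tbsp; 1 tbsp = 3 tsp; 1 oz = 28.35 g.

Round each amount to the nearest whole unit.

diced onion: 3232 g; soy sauce: 63 g; ground beef: 5 kg; shredded cheddar: 486 g; basmati rice: 404 g

Scaling factor: 19/8 = 2.375.
diced onion: 3 lb × 19/8 × 16 oz/lb × 28.35 g/oz ≈ 3232 g
soy sauce: (1 tbsp + 2 tsp = 5/3 tbsp) × 19/8 ÷ 16 tbsp/cup × 255 g/cup ≈ 63 g
ground beef: 2 kg × 19/8 ≈ 5 kg
shredded cheddar: (1 cup + 13 tbsp = 1.8125 cup) × 19/8 × 113 g/cup ≈ 486 g
basmati rice: 6 oz × 19/8 × 28.35 g/oz ≈ 404 g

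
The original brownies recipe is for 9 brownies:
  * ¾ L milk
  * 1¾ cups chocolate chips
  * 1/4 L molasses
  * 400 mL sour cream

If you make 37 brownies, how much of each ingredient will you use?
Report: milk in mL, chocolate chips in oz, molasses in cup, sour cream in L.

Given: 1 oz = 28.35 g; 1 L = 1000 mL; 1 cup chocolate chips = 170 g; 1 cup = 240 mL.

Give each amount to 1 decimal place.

milk: 3083.3 mL; chocolate chips: 43.1 oz; molasses: 4.3 cup; sour cream: 1.6 L

Scaling factor: 37/9.
milk: 0.75 L × 37/9 × 1000 mL/L ≈ 3083.3 mL
chocolate chips: 1.75 cup × 37/9 × 170 g/cup ÷ 28.35 g/oz ≈ 43.1 oz
molasses: 0.25 L × 37/9 × 1000 mL/L ÷ 240 mL/cup ≈ 4.3 cup
sour cream: 400 mL × 37/9 ÷ 1000 mL/L ≈ 1.6 L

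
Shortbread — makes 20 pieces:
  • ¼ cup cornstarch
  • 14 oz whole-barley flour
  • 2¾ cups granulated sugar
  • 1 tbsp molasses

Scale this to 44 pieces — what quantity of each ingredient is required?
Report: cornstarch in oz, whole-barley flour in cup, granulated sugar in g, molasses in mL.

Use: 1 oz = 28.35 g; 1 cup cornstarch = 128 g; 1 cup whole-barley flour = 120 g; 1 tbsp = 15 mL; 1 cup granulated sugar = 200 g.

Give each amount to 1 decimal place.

cornstarch: 2.5 oz; whole-barley flour: 7.3 cup; granulated sugar: 1210.0 g; molasses: 33.0 mL

Scaling factor: 44/20 = 11/5 = 2.2.
cornstarch: 0.25 cup × 11/5 × 128 g/cup ÷ 28.35 g/oz ≈ 2.5 oz
whole-barley flour: 14 oz × 11/5 × 28.35 g/oz ÷ 120 g/cup ≈ 7.3 cup
granulated sugar: 2.75 cup × 11/5 × 200 g/cup = 1210.0 g
molasses: 1 tbsp × 11/5 × 15 mL/tbsp = 33.0 mL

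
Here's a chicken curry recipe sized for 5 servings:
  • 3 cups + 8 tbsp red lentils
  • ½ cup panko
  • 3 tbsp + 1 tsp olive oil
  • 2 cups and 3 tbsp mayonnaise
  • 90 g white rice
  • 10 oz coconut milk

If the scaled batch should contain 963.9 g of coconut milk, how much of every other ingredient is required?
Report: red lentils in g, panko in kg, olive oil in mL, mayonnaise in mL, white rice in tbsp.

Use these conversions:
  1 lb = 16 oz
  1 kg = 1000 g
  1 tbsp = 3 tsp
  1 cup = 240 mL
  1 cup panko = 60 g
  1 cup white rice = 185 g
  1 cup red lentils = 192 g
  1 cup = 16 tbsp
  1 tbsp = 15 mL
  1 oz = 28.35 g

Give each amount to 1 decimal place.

red lentils: 2284.8 g; panko: 0.1 kg; olive oil: 170.0 mL; mayonnaise: 1785.0 mL; white rice: 26.5 tbsp

The original recipe has 283.5 g of coconut milk, so the scaling factor is 963.9 ÷ 283.5 = 17/5 = 3.4.
red lentils: (3 cup + 8 tbsp = 3.5 cup) × 17/5 × 192 g/cup = 2284.8 g
panko: 0.5 cup × 17/5 × 60 g/cup ÷ 1000 g/kg ≈ 0.1 kg
olive oil: (3 tbsp + 1 tsp = 10/3 tbsp) × 17/5 × 15 mL/tbsp = 170.0 mL
mayonnaise: (2 cup + 3 tbsp = 2.1875 cup) × 17/5 × 240 mL/cup = 1785.0 mL
white rice: 90 g × 17/5 ÷ 185 g/cup × 16 tbsp/cup ≈ 26.5 tbsp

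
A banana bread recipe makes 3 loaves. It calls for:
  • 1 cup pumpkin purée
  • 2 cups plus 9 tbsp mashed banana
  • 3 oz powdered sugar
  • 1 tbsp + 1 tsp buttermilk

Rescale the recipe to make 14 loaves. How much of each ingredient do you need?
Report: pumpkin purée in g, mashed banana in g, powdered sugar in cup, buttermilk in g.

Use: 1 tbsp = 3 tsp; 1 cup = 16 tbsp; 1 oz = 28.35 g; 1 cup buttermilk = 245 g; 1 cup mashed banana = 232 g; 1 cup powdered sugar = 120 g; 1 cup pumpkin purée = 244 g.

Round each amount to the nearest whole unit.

pumpkin purée: 1139 g; mashed banana: 2774 g; powdered sugar: 3 cup; buttermilk: 95 g

Scaling factor: 14/3.
pumpkin purée: 1 cup × 14/3 × 244 g/cup ≈ 1139 g
mashed banana: (2 cup + 9 tbsp = 2.5625 cup) × 14/3 × 232 g/cup ≈ 2774 g
powdered sugar: 3 oz × 14/3 × 28.35 g/oz ÷ 120 g/cup ≈ 3 cup
buttermilk: (1 tbsp + 1 tsp = 4/3 tbsp) × 14/3 ÷ 16 tbsp/cup × 245 g/cup ≈ 95 g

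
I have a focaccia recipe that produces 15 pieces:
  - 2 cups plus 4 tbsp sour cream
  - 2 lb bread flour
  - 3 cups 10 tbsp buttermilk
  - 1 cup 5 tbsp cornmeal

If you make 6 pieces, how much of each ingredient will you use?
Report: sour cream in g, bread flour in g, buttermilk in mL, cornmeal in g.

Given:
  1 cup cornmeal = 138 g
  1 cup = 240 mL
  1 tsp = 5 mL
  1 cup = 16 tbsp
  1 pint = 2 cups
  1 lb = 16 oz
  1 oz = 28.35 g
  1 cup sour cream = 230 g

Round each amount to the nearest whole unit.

sour cream: 207 g; bread flour: 363 g; buttermilk: 348 mL; cornmeal: 72 g

Scaling factor: 6/15 = 2/5 = 0.4.
sour cream: (2 cup + 4 tbsp = 2.25 cup) × 2/5 × 230 g/cup = 207 g
bread flour: 2 lb × 2/5 × 16 oz/lb × 28.35 g/oz ≈ 363 g
buttermilk: (3 cup + 10 tbsp = 3.625 cup) × 2/5 × 240 mL/cup = 348 mL
cornmeal: (1 cup + 5 tbsp = 1.3125 cup) × 2/5 × 138 g/cup ≈ 72 g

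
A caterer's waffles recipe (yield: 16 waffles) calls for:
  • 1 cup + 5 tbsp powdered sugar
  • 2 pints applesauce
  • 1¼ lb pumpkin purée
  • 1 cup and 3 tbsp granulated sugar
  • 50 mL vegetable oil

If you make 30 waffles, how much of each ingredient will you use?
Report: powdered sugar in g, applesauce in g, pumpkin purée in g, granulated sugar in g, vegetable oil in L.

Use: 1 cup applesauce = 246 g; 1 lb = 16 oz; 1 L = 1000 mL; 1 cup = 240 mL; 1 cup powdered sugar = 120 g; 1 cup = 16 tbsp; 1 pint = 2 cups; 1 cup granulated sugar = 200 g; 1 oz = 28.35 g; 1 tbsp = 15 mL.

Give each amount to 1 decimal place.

powdered sugar: 295.3 g; applesauce: 1845.0 g; pumpkin purée: 1063.1 g; granulated sugar: 445.3 g; vegetable oil: 0.1 L

Scaling factor: 30/16 = 15/8 = 1.875.
powdered sugar: (1 cup + 5 tbsp = 1.3125 cup) × 15/8 × 120 g/cup ≈ 295.3 g
applesauce: 2 pint × 15/8 × 2 cup/pint × 246 g/cup = 1845.0 g
pumpkin purée: 1.25 lb × 15/8 × 16 oz/lb × 28.35 g/oz ≈ 1063.1 g
granulated sugar: (1 cup + 3 tbsp = 1.1875 cup) × 15/8 × 200 g/cup ≈ 445.3 g
vegetable oil: 50 mL × 15/8 ÷ 1000 mL/L ≈ 0.1 L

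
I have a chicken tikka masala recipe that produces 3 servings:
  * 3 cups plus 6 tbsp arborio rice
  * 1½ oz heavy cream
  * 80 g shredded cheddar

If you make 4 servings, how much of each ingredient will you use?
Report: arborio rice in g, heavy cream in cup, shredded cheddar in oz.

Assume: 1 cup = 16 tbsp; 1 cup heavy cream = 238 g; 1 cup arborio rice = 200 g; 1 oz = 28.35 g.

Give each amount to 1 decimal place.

Scaling factor: 4/3.
arborio rice: (3 cup + 6 tbsp = 3.375 cup) × 4/3 × 200 g/cup = 900.0 g
heavy cream: 1.5 oz × 4/3 × 28.35 g/oz ÷ 238 g/cup ≈ 0.2 cup
shredded cheddar: 80 g × 4/3 ÷ 28.35 g/oz ≈ 3.8 oz

arborio rice: 900.0 g; heavy cream: 0.2 cup; shredded cheddar: 3.8 oz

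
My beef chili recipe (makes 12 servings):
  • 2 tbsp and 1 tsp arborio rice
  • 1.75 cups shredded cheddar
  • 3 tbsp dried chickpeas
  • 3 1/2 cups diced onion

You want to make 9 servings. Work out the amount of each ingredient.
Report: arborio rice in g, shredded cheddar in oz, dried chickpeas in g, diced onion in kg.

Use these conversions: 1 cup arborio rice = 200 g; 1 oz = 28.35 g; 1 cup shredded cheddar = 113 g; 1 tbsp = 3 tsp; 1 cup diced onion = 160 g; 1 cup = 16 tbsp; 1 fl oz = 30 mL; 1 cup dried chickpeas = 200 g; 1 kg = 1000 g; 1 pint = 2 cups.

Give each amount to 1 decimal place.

arborio rice: 21.9 g; shredded cheddar: 5.2 oz; dried chickpeas: 28.1 g; diced onion: 0.4 kg

Scaling factor: 9/12 = 3/4 = 0.75.
arborio rice: (2 tbsp + 1 tsp = 7/3 tbsp) × 3/4 ÷ 16 tbsp/cup × 200 g/cup ≈ 21.9 g
shredded cheddar: 1.75 cup × 3/4 × 113 g/cup ÷ 28.35 g/oz ≈ 5.2 oz
dried chickpeas: 3 tbsp × 3/4 ÷ 16 tbsp/cup × 200 g/cup ≈ 28.1 g
diced onion: 3.5 cup × 3/4 × 160 g/cup ÷ 1000 g/kg ≈ 0.4 kg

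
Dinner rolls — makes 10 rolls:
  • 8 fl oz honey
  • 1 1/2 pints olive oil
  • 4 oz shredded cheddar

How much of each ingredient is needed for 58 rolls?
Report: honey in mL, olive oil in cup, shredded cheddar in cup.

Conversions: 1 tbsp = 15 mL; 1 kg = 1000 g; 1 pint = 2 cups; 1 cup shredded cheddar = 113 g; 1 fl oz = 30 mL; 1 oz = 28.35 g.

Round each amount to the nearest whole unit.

honey: 1392 mL; olive oil: 17 cup; shredded cheddar: 6 cup

Scaling factor: 58/10 = 29/5 = 5.8.
honey: 8 fl oz × 29/5 × 30 mL/fl oz = 1392 mL
olive oil: 1.5 pint × 29/5 × 2 cup/pint ≈ 17 cup
shredded cheddar: 4 oz × 29/5 × 28.35 g/oz ÷ 113 g/cup ≈ 6 cup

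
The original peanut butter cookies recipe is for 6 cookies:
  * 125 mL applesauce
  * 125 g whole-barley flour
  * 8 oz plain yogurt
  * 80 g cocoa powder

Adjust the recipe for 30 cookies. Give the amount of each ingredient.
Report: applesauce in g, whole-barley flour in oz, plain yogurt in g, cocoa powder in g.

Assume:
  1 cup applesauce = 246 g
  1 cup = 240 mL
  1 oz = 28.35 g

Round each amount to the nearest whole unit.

applesauce: 641 g; whole-barley flour: 22 oz; plain yogurt: 1134 g; cocoa powder: 400 g

Scaling factor: 30/6 = 5.
applesauce: 125 mL × 5 ÷ 240 mL/cup × 246 g/cup ≈ 641 g
whole-barley flour: 125 g × 5 ÷ 28.35 g/oz ≈ 22 oz
plain yogurt: 8 oz × 5 × 28.35 g/oz = 1134 g
cocoa powder: 80 g × 5 = 400 g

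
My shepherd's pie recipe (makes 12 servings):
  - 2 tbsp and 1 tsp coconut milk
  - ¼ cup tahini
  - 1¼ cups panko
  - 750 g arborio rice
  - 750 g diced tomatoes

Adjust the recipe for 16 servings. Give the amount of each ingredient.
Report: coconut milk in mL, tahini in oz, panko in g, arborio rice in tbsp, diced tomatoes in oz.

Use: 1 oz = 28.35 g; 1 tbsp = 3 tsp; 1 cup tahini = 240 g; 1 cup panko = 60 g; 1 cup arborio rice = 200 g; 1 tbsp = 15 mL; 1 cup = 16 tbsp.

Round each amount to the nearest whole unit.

Scaling factor: 16/12 = 4/3.
coconut milk: (2 tbsp + 1 tsp = 7/3 tbsp) × 4/3 × 15 mL/tbsp ≈ 47 mL
tahini: 0.25 cup × 4/3 × 240 g/cup ÷ 28.35 g/oz ≈ 3 oz
panko: 1.25 cup × 4/3 × 60 g/cup = 100 g
arborio rice: 750 g × 4/3 ÷ 200 g/cup × 16 tbsp/cup = 80 tbsp
diced tomatoes: 750 g × 4/3 ÷ 28.35 g/oz ≈ 35 oz

coconut milk: 47 mL; tahini: 3 oz; panko: 100 g; arborio rice: 80 tbsp; diced tomatoes: 35 oz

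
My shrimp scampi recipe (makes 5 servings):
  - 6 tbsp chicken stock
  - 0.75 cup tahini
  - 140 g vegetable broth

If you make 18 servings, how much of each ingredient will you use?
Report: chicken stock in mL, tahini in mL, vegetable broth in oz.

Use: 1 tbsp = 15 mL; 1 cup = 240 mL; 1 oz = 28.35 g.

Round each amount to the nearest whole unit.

chicken stock: 324 mL; tahini: 648 mL; vegetable broth: 18 oz

Scaling factor: 18/5 = 3.6.
chicken stock: 6 tbsp × 18/5 × 15 mL/tbsp = 324 mL
tahini: 0.75 cup × 18/5 × 240 mL/cup = 648 mL
vegetable broth: 140 g × 18/5 ÷ 28.35 g/oz ≈ 18 oz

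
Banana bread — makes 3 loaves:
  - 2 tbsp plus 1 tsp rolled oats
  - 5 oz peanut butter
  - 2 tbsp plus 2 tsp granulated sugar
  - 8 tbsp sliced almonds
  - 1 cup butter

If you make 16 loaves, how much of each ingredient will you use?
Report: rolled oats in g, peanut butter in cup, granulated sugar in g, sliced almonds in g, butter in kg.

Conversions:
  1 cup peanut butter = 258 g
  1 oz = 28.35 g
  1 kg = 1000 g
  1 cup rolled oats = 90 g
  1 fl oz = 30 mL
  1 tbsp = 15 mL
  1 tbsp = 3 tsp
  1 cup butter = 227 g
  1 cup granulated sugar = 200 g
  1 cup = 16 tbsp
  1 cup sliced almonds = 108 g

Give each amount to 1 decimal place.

Scaling factor: 16/3.
rolled oats: (2 tbsp + 1 tsp = 7/3 tbsp) × 16/3 ÷ 16 tbsp/cup × 90 g/cup = 70.0 g
peanut butter: 5 oz × 16/3 × 28.35 g/oz ÷ 258 g/cup ≈ 2.9 cup
granulated sugar: (2 tbsp + 2 tsp = 8/3 tbsp) × 16/3 ÷ 16 tbsp/cup × 200 g/cup ≈ 177.8 g
sliced almonds: 8 tbsp × 16/3 ÷ 16 tbsp/cup × 108 g/cup = 288.0 g
butter: 1 cup × 16/3 × 227 g/cup ÷ 1000 g/kg ≈ 1.2 kg

rolled oats: 70.0 g; peanut butter: 2.9 cup; granulated sugar: 177.8 g; sliced almonds: 288.0 g; butter: 1.2 kg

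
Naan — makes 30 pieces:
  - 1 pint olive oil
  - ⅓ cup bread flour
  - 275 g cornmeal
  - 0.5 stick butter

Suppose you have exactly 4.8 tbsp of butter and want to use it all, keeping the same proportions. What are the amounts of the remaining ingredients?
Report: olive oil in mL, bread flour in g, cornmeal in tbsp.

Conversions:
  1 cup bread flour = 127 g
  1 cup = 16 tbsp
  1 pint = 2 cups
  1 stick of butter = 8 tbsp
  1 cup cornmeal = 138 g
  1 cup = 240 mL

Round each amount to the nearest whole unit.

olive oil: 576 mL; bread flour: 51 g; cornmeal: 38 tbsp

The original recipe has 4 tbsp of butter, so the scaling factor is 4.8 ÷ 4 = 6/5 = 1.2.
olive oil: 1 pint × 6/5 × 2 cup/pint × 240 mL/cup = 576 mL
bread flour: 1/3 cup × 6/5 × 127 g/cup ≈ 51 g
cornmeal: 275 g × 6/5 ÷ 138 g/cup × 16 tbsp/cup ≈ 38 tbsp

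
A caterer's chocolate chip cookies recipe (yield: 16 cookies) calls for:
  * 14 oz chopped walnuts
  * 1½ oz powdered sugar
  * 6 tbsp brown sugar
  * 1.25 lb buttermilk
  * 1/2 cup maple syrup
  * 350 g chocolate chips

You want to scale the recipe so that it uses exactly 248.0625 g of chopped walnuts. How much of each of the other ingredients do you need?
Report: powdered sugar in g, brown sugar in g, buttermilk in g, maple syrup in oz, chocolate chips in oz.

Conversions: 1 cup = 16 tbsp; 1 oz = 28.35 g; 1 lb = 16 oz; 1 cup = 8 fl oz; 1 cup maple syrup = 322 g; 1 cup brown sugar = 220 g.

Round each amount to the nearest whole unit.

powdered sugar: 27 g; brown sugar: 52 g; buttermilk: 354 g; maple syrup: 4 oz; chocolate chips: 8 oz

The original recipe has 396.9 g of chopped walnuts, so the scaling factor is 248.0625 ÷ 396.9 = 5/8 = 0.625.
powdered sugar: 1.5 oz × 5/8 × 28.35 g/oz ≈ 27 g
brown sugar: 6 tbsp × 5/8 ÷ 16 tbsp/cup × 220 g/cup ≈ 52 g
buttermilk: 1.25 lb × 5/8 × 16 oz/lb × 28.35 g/oz ≈ 354 g
maple syrup: 0.5 cup × 5/8 × 322 g/cup ÷ 28.35 g/oz ≈ 4 oz
chocolate chips: 350 g × 5/8 ÷ 28.35 g/oz ≈ 8 oz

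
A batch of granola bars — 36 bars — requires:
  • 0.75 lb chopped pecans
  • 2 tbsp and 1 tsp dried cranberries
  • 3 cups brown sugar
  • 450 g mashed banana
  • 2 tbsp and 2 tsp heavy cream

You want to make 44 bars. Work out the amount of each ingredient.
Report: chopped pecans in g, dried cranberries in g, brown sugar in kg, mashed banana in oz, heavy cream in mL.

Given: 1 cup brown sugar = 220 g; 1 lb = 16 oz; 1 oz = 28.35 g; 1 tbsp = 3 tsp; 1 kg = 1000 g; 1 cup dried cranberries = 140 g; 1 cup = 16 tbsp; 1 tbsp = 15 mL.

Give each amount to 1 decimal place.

Scaling factor: 44/36 = 11/9.
chopped pecans: 0.75 lb × 11/9 × 16 oz/lb × 28.35 g/oz = 415.8 g
dried cranberries: (2 tbsp + 1 tsp = 7/3 tbsp) × 11/9 ÷ 16 tbsp/cup × 140 g/cup ≈ 25.0 g
brown sugar: 3 cup × 11/9 × 220 g/cup ÷ 1000 g/kg ≈ 0.8 kg
mashed banana: 450 g × 11/9 ÷ 28.35 g/oz ≈ 19.4 oz
heavy cream: (2 tbsp + 2 tsp = 8/3 tbsp) × 11/9 × 15 mL/tbsp ≈ 48.9 mL

chopped pecans: 415.8 g; dried cranberries: 25.0 g; brown sugar: 0.8 kg; mashed banana: 19.4 oz; heavy cream: 48.9 mL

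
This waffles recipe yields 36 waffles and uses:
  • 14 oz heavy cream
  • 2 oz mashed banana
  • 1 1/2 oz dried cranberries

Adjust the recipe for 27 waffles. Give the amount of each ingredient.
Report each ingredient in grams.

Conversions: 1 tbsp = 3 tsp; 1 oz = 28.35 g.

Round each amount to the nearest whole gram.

Scaling factor: 27/36 = 3/4 = 0.75.
heavy cream: 14 oz × 3/4 × 28.35 g/oz ≈ 298 g
mashed banana: 2 oz × 3/4 × 28.35 g/oz ≈ 43 g
dried cranberries: 1.5 oz × 3/4 × 28.35 g/oz ≈ 32 g

heavy cream: 298 g; mashed banana: 43 g; dried cranberries: 32 g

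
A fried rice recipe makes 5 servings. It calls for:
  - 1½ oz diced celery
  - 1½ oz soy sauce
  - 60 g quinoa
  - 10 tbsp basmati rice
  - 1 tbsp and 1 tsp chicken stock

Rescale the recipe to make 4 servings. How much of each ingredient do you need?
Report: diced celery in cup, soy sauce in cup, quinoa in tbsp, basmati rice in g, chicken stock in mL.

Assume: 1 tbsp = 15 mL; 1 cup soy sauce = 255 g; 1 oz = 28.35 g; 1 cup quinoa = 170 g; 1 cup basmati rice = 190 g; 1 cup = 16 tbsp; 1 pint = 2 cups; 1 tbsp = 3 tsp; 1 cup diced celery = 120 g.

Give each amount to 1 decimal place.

diced celery: 0.3 cup; soy sauce: 0.1 cup; quinoa: 4.5 tbsp; basmati rice: 95.0 g; chicken stock: 16.0 mL

Scaling factor: 4/5 = 0.8.
diced celery: 1.5 oz × 4/5 × 28.35 g/oz ÷ 120 g/cup ≈ 0.3 cup
soy sauce: 1.5 oz × 4/5 × 28.35 g/oz ÷ 255 g/cup ≈ 0.1 cup
quinoa: 60 g × 4/5 ÷ 170 g/cup × 16 tbsp/cup ≈ 4.5 tbsp
basmati rice: 10 tbsp × 4/5 ÷ 16 tbsp/cup × 190 g/cup = 95.0 g
chicken stock: (1 tbsp + 1 tsp = 4/3 tbsp) × 4/5 × 15 mL/tbsp = 16.0 mL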